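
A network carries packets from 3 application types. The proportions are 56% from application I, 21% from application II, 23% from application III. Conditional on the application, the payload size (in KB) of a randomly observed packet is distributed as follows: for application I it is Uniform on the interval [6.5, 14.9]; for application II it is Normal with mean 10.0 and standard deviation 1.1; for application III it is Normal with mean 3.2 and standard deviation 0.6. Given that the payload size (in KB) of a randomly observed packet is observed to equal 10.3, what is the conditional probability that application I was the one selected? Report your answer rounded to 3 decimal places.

Likelihoods f(10.3 | ·): I: 0.119048; II: 0.349435; III: 2.60683e-31.
Posterior ∝ prior × likelihood. Numerator for I: 0.56·0.119048 = 0.0666667.
Normalizing constant: 0.56·0.119048 + 0.21·0.349435 + 0.23·2.60683e-31 = 0.140048.
P(I | observation) = 0.0666667 / 0.140048 = 0.476027.

0.476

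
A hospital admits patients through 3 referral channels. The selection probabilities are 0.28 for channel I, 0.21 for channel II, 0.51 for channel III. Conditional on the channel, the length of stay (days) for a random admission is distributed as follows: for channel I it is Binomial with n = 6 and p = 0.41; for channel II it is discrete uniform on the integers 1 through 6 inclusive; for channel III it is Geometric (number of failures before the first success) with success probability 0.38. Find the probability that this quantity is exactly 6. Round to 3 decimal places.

Conditional on each channel, P(X = 6): I: 0.0047501; II: 0.166667; III: 0.0215841.
By total probability, P(X = 6) = 0.28·0.0047501 + 0.21·0.166667 + 0.51·0.0215841 = 0.0473379.

0.047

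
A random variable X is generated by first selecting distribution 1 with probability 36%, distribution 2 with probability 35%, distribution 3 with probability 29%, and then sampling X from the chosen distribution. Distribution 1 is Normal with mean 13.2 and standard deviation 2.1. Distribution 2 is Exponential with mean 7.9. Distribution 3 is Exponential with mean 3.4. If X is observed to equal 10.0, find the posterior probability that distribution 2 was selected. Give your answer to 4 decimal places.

0.3252

Likelihoods f(10.0 | ·): 1: 0.0594944; 2: 0.0356971; 3: 0.0155305.
Posterior ∝ prior × likelihood. Numerator for 2: 0.35·0.0356971 = 0.012494.
Normalizing constant: 0.36·0.0594944 + 0.35·0.0356971 + 0.29·0.0155305 = 0.0384158.
P(2 | observation) = 0.012494 / 0.0384158 = 0.325231.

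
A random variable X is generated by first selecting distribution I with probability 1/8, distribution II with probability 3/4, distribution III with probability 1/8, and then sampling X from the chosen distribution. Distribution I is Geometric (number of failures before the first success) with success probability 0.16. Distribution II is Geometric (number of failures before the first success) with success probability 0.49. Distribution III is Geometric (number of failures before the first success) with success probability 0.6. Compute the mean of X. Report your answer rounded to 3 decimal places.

1.520

Component means — I: 5.25; II: 1.04082; III: 0.666667.
E[X] = 0.125·5.25 + 0.75·1.04082 + 0.125·0.666667 = 1.5202.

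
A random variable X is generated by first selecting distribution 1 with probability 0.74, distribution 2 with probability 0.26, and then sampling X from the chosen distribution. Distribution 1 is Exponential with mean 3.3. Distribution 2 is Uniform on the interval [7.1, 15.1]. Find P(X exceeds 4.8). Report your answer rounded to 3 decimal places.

0.433

Conditional on each component, P(X > 4.8): 1: 0.233506; 2: 1.
By total probability, P(X > 4.8) = 0.74·0.233506 + 0.26·1 = 0.432795.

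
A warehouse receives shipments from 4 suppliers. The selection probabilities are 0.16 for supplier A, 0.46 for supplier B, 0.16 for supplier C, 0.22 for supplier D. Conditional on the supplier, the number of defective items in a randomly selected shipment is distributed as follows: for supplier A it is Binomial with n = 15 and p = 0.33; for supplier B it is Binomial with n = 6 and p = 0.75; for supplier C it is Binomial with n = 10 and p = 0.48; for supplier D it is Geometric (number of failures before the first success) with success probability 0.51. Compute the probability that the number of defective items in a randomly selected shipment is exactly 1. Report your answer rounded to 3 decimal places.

Conditional on each supplier, P(X = 1): A: 0.0181825; B: 0.00439453; C: 0.0133435; D: 0.2499.
By total probability, P(X = 1) = 0.16·0.0181825 + 0.46·0.00439453 + 0.16·0.0133435 + 0.22·0.2499 = 0.0620436.

0.062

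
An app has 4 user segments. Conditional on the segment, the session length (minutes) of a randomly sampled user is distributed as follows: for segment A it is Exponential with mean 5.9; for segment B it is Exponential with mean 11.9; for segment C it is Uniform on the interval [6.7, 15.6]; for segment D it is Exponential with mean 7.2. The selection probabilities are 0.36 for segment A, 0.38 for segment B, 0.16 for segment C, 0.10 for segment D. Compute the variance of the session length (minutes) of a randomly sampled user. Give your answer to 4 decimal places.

Per component, A: μ=5.9, E[X²]=69.62; B: μ=11.9, E[X²]=283.22; C: μ=11.15, E[X²]=130.923; D: μ=7.2, E[X²]=103.68.
E[X] = 0.36·5.9 + 0.38·11.9 + 0.16·11.15 + 0.1·7.2 = 9.15.
E[X²] = 0.36·69.62 + 0.38·283.22 + 0.16·130.923 + 0.1·103.68 = 164.003.
Var(X) = E[X²] − (E[X])² = 164.003 − 83.7225 = 80.28.

80.2800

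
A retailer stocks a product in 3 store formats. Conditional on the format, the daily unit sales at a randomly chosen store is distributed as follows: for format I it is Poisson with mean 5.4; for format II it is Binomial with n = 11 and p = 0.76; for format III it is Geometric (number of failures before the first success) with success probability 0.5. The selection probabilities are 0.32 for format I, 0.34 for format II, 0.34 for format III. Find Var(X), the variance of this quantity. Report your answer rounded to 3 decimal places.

12.412

Per component, I: μ=5.4, E[X²]=34.56; II: μ=8.36, E[X²]=71.896; III: μ=1, E[X²]=3.
E[X] = 0.32·5.4 + 0.34·8.36 + 0.34·1 = 4.9104.
E[X²] = 0.32·34.56 + 0.34·71.896 + 0.34·3 = 36.5238.
Var(X) = E[X²] − (E[X])² = 36.5238 − 24.112 = 12.4118.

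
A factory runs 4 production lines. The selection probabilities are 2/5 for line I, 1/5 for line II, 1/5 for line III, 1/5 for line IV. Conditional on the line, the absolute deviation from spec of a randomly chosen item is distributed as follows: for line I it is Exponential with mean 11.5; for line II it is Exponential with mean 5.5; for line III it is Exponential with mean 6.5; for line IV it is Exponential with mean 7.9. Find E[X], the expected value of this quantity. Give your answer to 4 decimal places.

Component means — I: 11.5; II: 5.5; III: 6.5; IV: 7.9.
E[X] = 0.4·11.5 + 0.2·5.5 + 0.2·6.5 + 0.2·7.9 = 8.58.

8.5800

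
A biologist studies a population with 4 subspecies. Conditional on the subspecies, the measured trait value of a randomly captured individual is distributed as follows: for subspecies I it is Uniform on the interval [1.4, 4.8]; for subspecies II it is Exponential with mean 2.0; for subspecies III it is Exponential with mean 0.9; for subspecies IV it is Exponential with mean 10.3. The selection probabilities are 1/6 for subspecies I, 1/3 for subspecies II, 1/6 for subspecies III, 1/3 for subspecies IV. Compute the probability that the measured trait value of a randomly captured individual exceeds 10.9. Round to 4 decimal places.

0.1171

Conditional on each subspecies, P(X > 10.9): I: 0; II: 0.0042963; III: 5.49808e-06; IV: 0.347062.
By total probability, P(X > 10.9) = 0.166667·0 + 0.333333·0.0042963 + 0.166667·5.49808e-06 + 0.333333·0.347062 = 0.11712.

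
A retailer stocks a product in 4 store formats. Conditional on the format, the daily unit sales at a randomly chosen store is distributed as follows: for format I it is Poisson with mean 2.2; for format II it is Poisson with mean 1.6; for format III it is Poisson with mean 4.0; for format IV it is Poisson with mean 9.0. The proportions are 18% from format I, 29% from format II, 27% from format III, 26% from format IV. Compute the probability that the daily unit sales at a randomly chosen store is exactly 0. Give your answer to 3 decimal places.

0.083

Conditional on each format, P(X = 0): I: 0.110803; II: 0.201897; III: 0.0183156; IV: 0.00012341.
By total probability, P(X = 0) = 0.18·0.110803 + 0.29·0.201897 + 0.27·0.0183156 + 0.26·0.00012341 = 0.0834719.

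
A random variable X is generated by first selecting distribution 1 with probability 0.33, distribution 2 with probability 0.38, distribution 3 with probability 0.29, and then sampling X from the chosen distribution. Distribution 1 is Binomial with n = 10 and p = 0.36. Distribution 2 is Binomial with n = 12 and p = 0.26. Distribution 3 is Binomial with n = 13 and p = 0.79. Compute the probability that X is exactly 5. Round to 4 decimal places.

0.0979

Conditional on each component, P(X = 5): 1: 0.163611; 2: 0.114344; 3: 0.00149785.
By total probability, P(X = 5) = 0.33·0.163611 + 0.38·0.114344 + 0.29·0.00149785 = 0.0978768.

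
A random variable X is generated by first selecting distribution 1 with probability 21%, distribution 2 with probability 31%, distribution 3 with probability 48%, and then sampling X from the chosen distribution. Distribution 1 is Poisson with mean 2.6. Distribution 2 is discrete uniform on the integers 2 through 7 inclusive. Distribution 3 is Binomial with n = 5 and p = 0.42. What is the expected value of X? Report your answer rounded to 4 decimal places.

2.9490

Component means — 1: 2.6; 2: 4.5; 3: 2.1.
E[X] = 0.21·2.6 + 0.31·4.5 + 0.48·2.1 = 2.949.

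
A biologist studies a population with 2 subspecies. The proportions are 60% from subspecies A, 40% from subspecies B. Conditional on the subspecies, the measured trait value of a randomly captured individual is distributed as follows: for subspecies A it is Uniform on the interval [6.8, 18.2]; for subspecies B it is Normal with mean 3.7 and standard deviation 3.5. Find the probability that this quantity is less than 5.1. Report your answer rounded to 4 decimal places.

0.2622

Conditional on each subspecies, P(X < 5.1): A: 0; B: 0.655422.
By total probability, P(X < 5.1) = 0.6·0 + 0.4·0.655422 = 0.262169.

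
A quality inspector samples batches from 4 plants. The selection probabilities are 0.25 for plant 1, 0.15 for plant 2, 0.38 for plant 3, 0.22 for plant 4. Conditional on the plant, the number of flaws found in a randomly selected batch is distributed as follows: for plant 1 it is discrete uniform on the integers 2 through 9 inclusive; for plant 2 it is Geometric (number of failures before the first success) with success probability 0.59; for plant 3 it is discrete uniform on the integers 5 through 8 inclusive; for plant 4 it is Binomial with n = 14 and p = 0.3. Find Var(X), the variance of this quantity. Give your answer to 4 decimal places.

Per component, 1: μ=5.5, E[X²]=35.5; 2: μ=0.694915, E[X²]=1.66073; 3: μ=6.5, E[X²]=43.5; 4: μ=4.2, E[X²]=20.58.
E[X] = 0.25·5.5 + 0.15·0.694915 + 0.38·6.5 + 0.22·4.2 = 4.87324.
E[X²] = 0.25·35.5 + 0.15·1.66073 + 0.38·43.5 + 0.22·20.58 = 30.1817.
Var(X) = E[X²] − (E[X])² = 30.1817 − 23.7484 = 6.43327.

6.4333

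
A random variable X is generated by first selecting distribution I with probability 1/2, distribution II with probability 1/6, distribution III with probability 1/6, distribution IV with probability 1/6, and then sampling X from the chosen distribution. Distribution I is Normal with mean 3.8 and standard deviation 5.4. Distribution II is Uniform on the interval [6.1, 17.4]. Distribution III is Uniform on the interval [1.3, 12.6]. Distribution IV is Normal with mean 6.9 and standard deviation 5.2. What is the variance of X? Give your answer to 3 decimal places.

Per component, I: μ=3.8, E[X²]=43.6; II: μ=11.75, E[X²]=148.703; III: μ=6.95, E[X²]=58.9433; IV: μ=6.9, E[X²]=74.65.
E[X] = 0.5·3.8 + 0.166667·11.75 + 0.166667·6.95 + 0.166667·6.9 = 6.16667.
E[X²] = 0.5·43.6 + 0.166667·148.703 + 0.166667·58.9433 + 0.166667·74.65 = 68.8494.
Var(X) = E[X²] − (E[X])² = 68.8494 − 38.0278 = 30.8217.

30.822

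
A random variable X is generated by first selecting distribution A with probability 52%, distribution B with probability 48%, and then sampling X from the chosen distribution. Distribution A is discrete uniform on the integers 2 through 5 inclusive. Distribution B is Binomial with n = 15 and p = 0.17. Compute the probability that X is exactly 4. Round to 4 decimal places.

Conditional on each component, P(X = 4): A: 0.25; B: 0.146821.
By total probability, P(X = 4) = 0.52·0.25 + 0.48·0.146821 = 0.200474.

0.2005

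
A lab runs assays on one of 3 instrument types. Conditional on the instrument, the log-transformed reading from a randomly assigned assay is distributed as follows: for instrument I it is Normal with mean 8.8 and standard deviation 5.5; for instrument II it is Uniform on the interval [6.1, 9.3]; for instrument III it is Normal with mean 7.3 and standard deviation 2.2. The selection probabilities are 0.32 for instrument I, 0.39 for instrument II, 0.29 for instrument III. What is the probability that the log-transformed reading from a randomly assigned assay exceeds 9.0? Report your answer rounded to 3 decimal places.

Conditional on each instrument, P(X > 9.0): I: 0.485496; II: 0.09375; III: 0.219842.
By total probability, P(X > 9.0) = 0.32·0.485496 + 0.39·0.09375 + 0.29·0.219842 = 0.255675.

0.256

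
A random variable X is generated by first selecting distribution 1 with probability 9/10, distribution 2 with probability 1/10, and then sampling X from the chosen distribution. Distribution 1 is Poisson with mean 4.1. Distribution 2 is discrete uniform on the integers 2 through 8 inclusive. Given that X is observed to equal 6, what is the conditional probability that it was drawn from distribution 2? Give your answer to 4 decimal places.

Likelihoods P(X=6 | ·): 1: 0.109336; 2: 0.142857.
Posterior ∝ prior × likelihood. Numerator for 2: 0.1·0.142857 = 0.0142857.
Normalizing constant: 0.9·0.109336 + 0.1·0.142857 = 0.112688.
P(2 | observation) = 0.0142857 / 0.112688 = 0.126772.

0.1268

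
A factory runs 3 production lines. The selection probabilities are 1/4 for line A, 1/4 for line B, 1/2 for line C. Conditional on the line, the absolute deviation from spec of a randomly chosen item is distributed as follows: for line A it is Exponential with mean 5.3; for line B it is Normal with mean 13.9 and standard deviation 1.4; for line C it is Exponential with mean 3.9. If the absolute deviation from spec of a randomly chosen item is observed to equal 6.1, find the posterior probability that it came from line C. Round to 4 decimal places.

Likelihoods f(6.1 | ·): A: 0.0596865; B: 5.18029e-08; C: 0.0536604.
Posterior ∝ prior × likelihood. Numerator for C: 0.5·0.0536604 = 0.0268302.
Normalizing constant: 0.25·0.0596865 + 0.25·5.18029e-08 + 0.5·0.0536604 = 0.0417518.
P(C | observation) = 0.0268302 / 0.0417518 = 0.642612.

0.6426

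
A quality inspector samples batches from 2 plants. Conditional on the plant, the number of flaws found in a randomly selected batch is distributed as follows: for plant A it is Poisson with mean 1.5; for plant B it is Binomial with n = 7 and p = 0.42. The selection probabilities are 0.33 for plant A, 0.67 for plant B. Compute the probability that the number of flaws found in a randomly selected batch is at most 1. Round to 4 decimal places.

0.2739

Conditional on each plant, P(X ≤ 1): A: 0.557825; B: 0.134002.
By total probability, P(X ≤ 1) = 0.33·0.557825 + 0.67·0.134002 = 0.273864.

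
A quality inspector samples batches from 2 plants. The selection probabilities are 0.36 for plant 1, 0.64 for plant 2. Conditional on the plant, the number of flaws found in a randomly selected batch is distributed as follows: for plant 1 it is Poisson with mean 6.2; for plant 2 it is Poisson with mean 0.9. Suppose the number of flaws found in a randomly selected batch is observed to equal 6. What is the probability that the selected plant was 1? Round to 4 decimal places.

0.9967

Likelihoods P(X=6 | ·): 1: 0.1601; 2: 0.000300094.
Posterior ∝ prior × likelihood. Numerator for 1: 0.36·0.1601 = 0.0576361.
Normalizing constant: 0.36·0.1601 + 0.64·0.000300094 = 0.0578281.
P(1 | observation) = 0.0576361 / 0.0578281 = 0.996679.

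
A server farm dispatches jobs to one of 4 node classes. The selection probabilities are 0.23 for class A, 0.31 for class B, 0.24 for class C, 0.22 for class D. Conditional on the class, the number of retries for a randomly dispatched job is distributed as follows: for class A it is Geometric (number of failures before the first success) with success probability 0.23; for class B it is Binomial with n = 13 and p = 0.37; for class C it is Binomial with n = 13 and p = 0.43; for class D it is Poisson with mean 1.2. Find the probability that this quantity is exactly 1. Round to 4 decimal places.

Conditional on each class, P(X = 1): A: 0.1771; B: 0.0188032; C: 0.00657522; D: 0.361433.
By total probability, P(X = 1) = 0.23·0.1771 + 0.31·0.0188032 + 0.24·0.00657522 + 0.22·0.361433 = 0.127655.

0.1277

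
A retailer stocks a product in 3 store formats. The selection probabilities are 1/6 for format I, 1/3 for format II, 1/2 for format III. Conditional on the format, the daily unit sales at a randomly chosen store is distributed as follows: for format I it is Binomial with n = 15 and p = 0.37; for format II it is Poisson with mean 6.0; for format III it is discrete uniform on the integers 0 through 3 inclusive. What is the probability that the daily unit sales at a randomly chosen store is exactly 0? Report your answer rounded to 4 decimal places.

0.1260

Conditional on each format, P(X = 0): I: 0.000977481; II: 0.00247875; III: 0.25.
By total probability, P(X = 0) = 0.166667·0.000977481 + 0.333333·0.00247875 + 0.5·0.25 = 0.125989.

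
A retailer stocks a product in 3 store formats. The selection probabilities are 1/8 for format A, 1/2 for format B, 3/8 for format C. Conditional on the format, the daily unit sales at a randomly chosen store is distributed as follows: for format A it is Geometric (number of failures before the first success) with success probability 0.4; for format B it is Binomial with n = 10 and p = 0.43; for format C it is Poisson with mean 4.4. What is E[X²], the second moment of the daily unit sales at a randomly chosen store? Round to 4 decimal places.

For each component E[X²] = Var + (mean)², giving A: 6; B: 20.941; C: 23.76.
Overall E[X²] = 0.125·6 + 0.5·20.941 + 0.375·23.76 = 20.1305.

20.1305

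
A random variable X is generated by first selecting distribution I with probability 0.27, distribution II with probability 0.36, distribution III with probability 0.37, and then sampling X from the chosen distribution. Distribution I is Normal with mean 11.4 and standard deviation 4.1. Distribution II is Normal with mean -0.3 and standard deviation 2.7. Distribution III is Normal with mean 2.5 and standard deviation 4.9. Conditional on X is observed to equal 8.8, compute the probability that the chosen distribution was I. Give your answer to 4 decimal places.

0.6166

Likelihoods f(8.8 | ·): I: 0.0795797; II: 0.000504527; III: 0.0356251.
Posterior ∝ prior × likelihood. Numerator for I: 0.27·0.0795797 = 0.0214865.
Normalizing constant: 0.27·0.0795797 + 0.36·0.000504527 + 0.37·0.0356251 = 0.0348494.
P(I | observation) = 0.0214865 / 0.0348494 = 0.616553.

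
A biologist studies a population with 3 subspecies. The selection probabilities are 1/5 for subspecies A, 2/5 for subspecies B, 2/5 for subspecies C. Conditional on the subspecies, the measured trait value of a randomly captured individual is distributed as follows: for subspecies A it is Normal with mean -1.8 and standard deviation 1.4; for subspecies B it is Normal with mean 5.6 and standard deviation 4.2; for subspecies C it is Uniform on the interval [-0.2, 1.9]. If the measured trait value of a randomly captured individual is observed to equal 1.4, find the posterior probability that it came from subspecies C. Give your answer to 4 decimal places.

0.8749

Likelihoods f(1.4 | ·): A: 0.0209073; B: 0.0576121; C: 0.47619.
Posterior ∝ prior × likelihood. Numerator for C: 0.4·0.47619 = 0.190476.
Normalizing constant: 0.2·0.0209073 + 0.4·0.0576121 + 0.4·0.47619 = 0.217702.
P(C | observation) = 0.190476 / 0.217702 = 0.874938.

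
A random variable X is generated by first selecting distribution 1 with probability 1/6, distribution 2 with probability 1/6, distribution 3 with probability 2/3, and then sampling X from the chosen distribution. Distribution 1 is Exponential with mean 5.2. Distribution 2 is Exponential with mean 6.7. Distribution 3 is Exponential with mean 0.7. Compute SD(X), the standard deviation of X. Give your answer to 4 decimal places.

4.3160

Per component, 1: μ=5.2, E[X²]=54.08; 2: μ=6.7, E[X²]=89.78; 3: μ=0.7, E[X²]=0.98.
E[X] = 0.166667·5.2 + 0.166667·6.7 + 0.666667·0.7 = 2.45.
E[X²] = 0.166667·54.08 + 0.166667·89.78 + 0.666667·0.98 = 24.63.
Var(X) = E[X²] − (E[X])² = 24.63 − 6.0025 = 18.6275.
SD(X) = √18.6275 = 4.31596.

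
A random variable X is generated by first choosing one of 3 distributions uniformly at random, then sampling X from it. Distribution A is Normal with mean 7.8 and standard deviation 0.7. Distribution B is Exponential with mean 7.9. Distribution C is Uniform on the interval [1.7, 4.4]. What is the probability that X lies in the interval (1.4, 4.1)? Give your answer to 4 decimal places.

Conditional on each component, P(1.4 < X < 4.1): A: 6.26076e-08; B: 0.242477; C: 0.888889.
By total probability, P(1.4 < X < 4.1) = 0.333333·6.26076e-08 + 0.333333·0.242477 + 0.333333·0.888889 = 0.377122.

0.3771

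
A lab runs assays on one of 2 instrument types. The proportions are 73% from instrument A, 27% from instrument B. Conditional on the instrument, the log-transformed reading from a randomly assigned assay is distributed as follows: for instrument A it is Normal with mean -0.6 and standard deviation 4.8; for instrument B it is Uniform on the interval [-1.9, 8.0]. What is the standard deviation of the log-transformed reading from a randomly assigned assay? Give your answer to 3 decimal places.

4.653

Per component, A: μ=-0.6, E[X²]=23.4; B: μ=3.05, E[X²]=17.47.
E[X] = 0.73·-0.6 + 0.27·3.05 = 0.3855.
E[X²] = 0.73·23.4 + 0.27·17.47 = 21.7989.
Var(X) = E[X²] − (E[X])² = 21.7989 − 0.14861 = 21.6503.
SD(X) = √21.6503 = 4.65299.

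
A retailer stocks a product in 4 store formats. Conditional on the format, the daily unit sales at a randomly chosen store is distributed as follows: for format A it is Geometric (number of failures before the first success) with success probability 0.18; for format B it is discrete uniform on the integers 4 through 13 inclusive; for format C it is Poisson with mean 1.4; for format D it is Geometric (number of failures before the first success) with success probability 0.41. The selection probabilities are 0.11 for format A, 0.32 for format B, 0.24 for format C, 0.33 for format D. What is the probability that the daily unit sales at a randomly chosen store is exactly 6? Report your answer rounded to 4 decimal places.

0.0443

Conditional on each format, P(X = 6): A: 0.0547212; B: 0.1; C: 0.00257883; D: 0.017294.
By total probability, P(X = 6) = 0.11·0.0547212 + 0.32·0.1 + 0.24·0.00257883 + 0.33·0.017294 = 0.0443453.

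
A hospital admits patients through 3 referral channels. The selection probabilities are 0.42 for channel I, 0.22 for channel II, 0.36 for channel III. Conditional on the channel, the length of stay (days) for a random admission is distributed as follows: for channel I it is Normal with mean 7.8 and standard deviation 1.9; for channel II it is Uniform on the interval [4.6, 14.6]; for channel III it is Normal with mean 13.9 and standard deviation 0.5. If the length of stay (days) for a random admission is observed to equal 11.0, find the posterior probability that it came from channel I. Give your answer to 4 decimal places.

Likelihoods f(11.0 | ·): I: 0.0508398; II: 0.1; III: 3.95464e-08.
Posterior ∝ prior × likelihood. Numerator for I: 0.42·0.0508398 = 0.0213527.
Normalizing constant: 0.42·0.0508398 + 0.22·0.1 + 0.36·3.95464e-08 = 0.0433527.
P(I | observation) = 0.0213527 / 0.0433527 = 0.492535.

0.4925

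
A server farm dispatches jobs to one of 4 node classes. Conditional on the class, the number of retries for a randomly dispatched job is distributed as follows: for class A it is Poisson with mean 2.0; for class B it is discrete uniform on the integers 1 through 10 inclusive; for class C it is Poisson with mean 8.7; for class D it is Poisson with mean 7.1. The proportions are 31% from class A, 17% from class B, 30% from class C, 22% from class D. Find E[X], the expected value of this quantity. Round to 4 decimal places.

Component means — A: 2; B: 5.5; C: 8.7; D: 7.1.
E[X] = 0.31·2 + 0.17·5.5 + 0.3·8.7 + 0.22·7.1 = 5.727.

5.7270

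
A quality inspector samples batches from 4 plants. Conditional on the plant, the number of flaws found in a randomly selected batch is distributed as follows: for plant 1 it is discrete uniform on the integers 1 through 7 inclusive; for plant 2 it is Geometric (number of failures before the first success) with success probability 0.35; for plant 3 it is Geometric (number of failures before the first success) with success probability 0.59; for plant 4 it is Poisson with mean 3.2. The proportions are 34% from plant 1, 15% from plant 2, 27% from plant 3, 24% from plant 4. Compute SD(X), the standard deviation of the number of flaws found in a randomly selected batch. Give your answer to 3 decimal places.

2.249

Per component, 1: μ=4, E[X²]=20; 2: μ=1.85714, E[X²]=8.7551; 3: μ=0.694915, E[X²]=1.66073; 4: μ=3.2, E[X²]=13.44.
E[X] = 0.34·4 + 0.15·1.85714 + 0.27·0.694915 + 0.24·3.2 = 2.5942.
E[X²] = 0.34·20 + 0.15·8.7551 + 0.27·1.66073 + 0.24·13.44 = 11.7873.
Var(X) = E[X²] − (E[X])² = 11.7873 − 6.72987 = 5.0574.
SD(X) = √5.0574 = 2.24887.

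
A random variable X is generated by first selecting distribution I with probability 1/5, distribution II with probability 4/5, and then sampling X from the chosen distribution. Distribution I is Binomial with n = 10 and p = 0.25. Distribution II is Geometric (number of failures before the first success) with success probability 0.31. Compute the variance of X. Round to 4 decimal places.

Per component, I: μ=2.5, E[X²]=8.125; II: μ=2.22581, E[X²]=12.1342.
E[X] = 0.2·2.5 + 0.8·2.22581 = 2.28065.
E[X²] = 0.2·8.125 + 0.8·12.1342 = 11.3324.
Var(X) = E[X²] − (E[X])² = 11.3324 − 5.20134 = 6.13105.

6.1310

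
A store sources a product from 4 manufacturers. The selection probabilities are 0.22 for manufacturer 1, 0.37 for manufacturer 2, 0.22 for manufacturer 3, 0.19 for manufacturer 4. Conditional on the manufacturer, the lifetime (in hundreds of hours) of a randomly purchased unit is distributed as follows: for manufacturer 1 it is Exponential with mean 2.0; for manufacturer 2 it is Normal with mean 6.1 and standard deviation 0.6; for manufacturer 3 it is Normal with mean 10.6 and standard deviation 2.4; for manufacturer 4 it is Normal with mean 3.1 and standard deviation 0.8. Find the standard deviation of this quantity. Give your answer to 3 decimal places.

Per component, 1: μ=2, E[X²]=8; 2: μ=6.1, E[X²]=37.57; 3: μ=10.6, E[X²]=118.12; 4: μ=3.1, E[X²]=10.25.
E[X] = 0.22·2 + 0.37·6.1 + 0.22·10.6 + 0.19·3.1 = 5.618.
E[X²] = 0.22·8 + 0.37·37.57 + 0.22·118.12 + 0.19·10.25 = 43.5948.
Var(X) = E[X²] − (E[X])² = 43.5948 − 31.5619 = 12.0329.
SD(X) = √12.0329 = 3.46884.

3.469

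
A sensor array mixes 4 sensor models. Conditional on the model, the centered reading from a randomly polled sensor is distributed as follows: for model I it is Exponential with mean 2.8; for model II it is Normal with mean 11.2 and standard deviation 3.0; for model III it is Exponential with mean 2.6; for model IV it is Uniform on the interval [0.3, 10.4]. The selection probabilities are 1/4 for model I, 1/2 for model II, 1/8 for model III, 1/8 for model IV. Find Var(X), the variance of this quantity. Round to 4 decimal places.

24.2716

Per component, I: μ=2.8, E[X²]=15.68; II: μ=11.2, E[X²]=134.44; III: μ=2.6, E[X²]=13.52; IV: μ=5.35, E[X²]=37.1233.
E[X] = 0.25·2.8 + 0.5·11.2 + 0.125·2.6 + 0.125·5.35 = 7.29375.
E[X²] = 0.25·15.68 + 0.5·134.44 + 0.125·13.52 + 0.125·37.1233 = 77.4704.
Var(X) = E[X²] − (E[X])² = 77.4704 − 53.1988 = 24.2716.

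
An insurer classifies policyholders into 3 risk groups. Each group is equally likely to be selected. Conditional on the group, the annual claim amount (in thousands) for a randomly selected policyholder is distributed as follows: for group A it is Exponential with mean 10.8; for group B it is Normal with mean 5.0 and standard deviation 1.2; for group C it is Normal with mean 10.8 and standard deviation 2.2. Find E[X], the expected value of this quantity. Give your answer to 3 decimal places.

Component means — A: 10.8; B: 5; C: 10.8.
E[X] = 0.333333·10.8 + 0.333333·5 + 0.333333·10.8 = 8.86667.

8.867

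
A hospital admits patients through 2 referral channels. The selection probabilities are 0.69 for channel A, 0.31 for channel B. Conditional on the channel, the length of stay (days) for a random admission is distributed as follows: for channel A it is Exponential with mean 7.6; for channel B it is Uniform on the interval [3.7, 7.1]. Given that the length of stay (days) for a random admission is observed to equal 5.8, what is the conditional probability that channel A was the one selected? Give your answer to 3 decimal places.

Likelihoods f(5.8 | ·): A: 0.061341; B: 0.294118.
Posterior ∝ prior × likelihood. Numerator for A: 0.69·0.061341 = 0.0423253.
Normalizing constant: 0.69·0.061341 + 0.31·0.294118 = 0.133502.
P(A | observation) = 0.0423253 / 0.133502 = 0.317039.

0.317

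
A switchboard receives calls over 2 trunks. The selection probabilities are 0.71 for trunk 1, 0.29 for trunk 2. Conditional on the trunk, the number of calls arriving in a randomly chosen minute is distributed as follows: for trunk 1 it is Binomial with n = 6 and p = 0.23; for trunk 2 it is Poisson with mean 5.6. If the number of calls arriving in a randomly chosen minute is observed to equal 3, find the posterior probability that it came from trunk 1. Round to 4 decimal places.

0.7153

Likelihoods P(X=3 | ·): 1: 0.111093; 2: 0.108234.
Posterior ∝ prior × likelihood. Numerator for 1: 0.71·0.111093 = 0.0788758.
Normalizing constant: 0.71·0.111093 + 0.29·0.108234 = 0.110264.
P(1 | observation) = 0.0788758 / 0.110264 = 0.715338.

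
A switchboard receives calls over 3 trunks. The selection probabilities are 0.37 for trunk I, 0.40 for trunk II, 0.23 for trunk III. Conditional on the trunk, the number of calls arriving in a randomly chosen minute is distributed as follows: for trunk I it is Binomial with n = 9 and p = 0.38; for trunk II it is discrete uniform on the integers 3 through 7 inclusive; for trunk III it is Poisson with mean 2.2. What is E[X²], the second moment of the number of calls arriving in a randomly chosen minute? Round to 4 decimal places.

For each component E[X²] = Var + (mean)², giving I: 13.8168; II: 27; III: 7.04.
Overall E[X²] = 0.37·13.8168 + 0.4·27 + 0.23·7.04 = 17.5314.

17.5314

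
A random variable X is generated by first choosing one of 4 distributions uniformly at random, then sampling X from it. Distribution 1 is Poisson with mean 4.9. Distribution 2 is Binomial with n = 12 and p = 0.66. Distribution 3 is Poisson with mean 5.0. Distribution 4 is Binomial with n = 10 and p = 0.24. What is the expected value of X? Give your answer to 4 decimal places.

Component means — 1: 4.9; 2: 7.92; 3: 5; 4: 2.4.
E[X] = 0.25·4.9 + 0.25·7.92 + 0.25·5 + 0.25·2.4 = 5.055.

5.0550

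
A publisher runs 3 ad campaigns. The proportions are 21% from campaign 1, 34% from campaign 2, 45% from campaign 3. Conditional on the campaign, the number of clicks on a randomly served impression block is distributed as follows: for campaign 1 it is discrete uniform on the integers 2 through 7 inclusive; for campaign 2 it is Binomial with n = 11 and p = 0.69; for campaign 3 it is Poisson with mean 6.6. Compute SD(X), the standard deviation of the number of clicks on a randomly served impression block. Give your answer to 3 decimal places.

2.373

Per component, 1: μ=4.5, E[X²]=23.1667; 2: μ=7.59, E[X²]=59.961; 3: μ=6.6, E[X²]=50.16.
E[X] = 0.21·4.5 + 0.34·7.59 + 0.45·6.6 = 6.4956.
E[X²] = 0.21·23.1667 + 0.34·59.961 + 0.45·50.16 = 47.8237.
Var(X) = E[X²] − (E[X])² = 47.8237 − 42.1928 = 5.63092.
SD(X) = √5.63092 = 2.37296.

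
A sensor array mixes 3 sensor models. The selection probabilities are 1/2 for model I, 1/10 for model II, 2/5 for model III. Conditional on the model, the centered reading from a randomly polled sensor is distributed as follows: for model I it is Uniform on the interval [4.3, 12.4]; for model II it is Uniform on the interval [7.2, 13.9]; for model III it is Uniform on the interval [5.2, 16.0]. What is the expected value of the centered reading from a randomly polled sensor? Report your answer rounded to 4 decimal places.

9.4700

Component means — I: 8.35; II: 10.55; III: 10.6.
E[X] = 0.5·8.35 + 0.1·10.55 + 0.4·10.6 = 9.47.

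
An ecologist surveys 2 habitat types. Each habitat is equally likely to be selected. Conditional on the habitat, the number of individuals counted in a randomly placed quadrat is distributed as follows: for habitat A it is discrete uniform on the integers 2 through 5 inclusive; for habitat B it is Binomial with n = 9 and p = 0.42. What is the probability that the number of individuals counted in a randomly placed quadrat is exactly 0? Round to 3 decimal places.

0.004

Conditional on each habitat, P(X = 0): A: 0; B: 0.00742766.
By total probability, P(X = 0) = 0.5·0 + 0.5·0.00742766 = 0.00371383.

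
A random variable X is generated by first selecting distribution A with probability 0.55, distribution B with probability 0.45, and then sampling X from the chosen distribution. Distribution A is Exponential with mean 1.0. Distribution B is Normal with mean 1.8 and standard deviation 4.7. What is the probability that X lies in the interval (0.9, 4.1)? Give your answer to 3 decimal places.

Conditional on each component, P(0.9 < X < 4.1): A: 0.389997; B: 0.263636.
By total probability, P(0.9 < X < 4.1) = 0.55·0.389997 + 0.45·0.263636 = 0.333135.

0.333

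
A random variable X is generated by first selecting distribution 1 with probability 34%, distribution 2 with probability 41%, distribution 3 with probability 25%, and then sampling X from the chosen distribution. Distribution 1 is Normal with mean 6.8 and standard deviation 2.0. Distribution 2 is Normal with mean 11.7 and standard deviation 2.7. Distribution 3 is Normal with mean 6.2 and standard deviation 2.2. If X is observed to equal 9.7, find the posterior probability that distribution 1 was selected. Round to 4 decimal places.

0.2872

Likelihoods f(9.7 | ·): 1: 0.0697153; 2: 0.112305; 3: 0.0511552.
Posterior ∝ prior × likelihood. Numerator for 1: 0.34·0.0697153 = 0.0237032.
Normalizing constant: 0.34·0.0697153 + 0.41·0.112305 + 0.25·0.0511552 = 0.082537.
P(1 | observation) = 0.0237032 / 0.082537 = 0.287183.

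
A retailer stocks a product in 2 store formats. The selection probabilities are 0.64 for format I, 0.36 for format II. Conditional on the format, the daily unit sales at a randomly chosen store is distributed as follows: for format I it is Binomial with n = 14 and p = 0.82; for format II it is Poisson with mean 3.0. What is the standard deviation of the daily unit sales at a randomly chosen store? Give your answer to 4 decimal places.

Per component, I: μ=11.48, E[X²]=133.857; II: μ=3, E[X²]=12.
E[X] = 0.64·11.48 + 0.36·3 = 8.4272.
E[X²] = 0.64·133.857 + 0.36·12 = 89.9884.
Var(X) = E[X²] − (E[X])² = 89.9884 − 71.0177 = 18.9707.
SD(X) = √18.9707 = 4.35553.

4.3555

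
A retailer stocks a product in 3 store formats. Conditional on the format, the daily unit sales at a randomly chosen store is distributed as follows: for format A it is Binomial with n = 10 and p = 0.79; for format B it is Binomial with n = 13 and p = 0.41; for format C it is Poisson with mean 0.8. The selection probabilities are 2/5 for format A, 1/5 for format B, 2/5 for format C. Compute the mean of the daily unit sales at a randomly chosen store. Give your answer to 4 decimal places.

4.5460

Component means — A: 7.9; B: 5.33; C: 0.8.
E[X] = 0.4·7.9 + 0.2·5.33 + 0.4·0.8 = 4.546.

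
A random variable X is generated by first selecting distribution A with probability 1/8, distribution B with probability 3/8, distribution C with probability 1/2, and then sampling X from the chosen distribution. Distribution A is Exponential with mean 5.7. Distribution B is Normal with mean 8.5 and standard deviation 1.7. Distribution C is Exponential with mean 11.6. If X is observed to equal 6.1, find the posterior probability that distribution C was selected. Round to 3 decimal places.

Likelihoods f(6.1 | ·): A: 0.0601664; B: 0.0866302; C: 0.0509522.
Posterior ∝ prior × likelihood. Numerator for C: 0.5·0.0509522 = 0.0254761.
Normalizing constant: 0.125·0.0601664 + 0.375·0.0866302 + 0.5·0.0509522 = 0.0654832.
P(C | observation) = 0.0254761 / 0.0654832 = 0.389048.

0.389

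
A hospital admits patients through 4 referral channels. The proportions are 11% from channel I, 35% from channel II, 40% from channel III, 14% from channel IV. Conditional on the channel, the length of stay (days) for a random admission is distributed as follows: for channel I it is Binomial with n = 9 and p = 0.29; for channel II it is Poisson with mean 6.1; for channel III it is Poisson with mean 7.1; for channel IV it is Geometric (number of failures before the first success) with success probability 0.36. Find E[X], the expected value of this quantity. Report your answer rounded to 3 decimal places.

Component means — I: 2.61; II: 6.1; III: 7.1; IV: 1.77778.
E[X] = 0.11·2.61 + 0.35·6.1 + 0.4·7.1 + 0.14·1.77778 = 5.51099.

5.511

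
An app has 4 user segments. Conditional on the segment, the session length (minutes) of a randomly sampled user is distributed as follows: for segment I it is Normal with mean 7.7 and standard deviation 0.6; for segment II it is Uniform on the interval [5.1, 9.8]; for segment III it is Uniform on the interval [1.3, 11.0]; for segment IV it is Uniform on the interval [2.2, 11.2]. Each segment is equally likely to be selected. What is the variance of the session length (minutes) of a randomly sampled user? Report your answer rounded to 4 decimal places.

4.5742

Per component, I: μ=7.7, E[X²]=59.65; II: μ=7.45, E[X²]=57.3433; III: μ=6.15, E[X²]=45.6633; IV: μ=6.7, E[X²]=51.64.
E[X] = 0.25·7.7 + 0.25·7.45 + 0.25·6.15 + 0.25·6.7 = 7.
E[X²] = 0.25·59.65 + 0.25·57.3433 + 0.25·45.6633 + 0.25·51.64 = 53.5742.
Var(X) = E[X²] − (E[X])² = 53.5742 − 49 = 4.57417.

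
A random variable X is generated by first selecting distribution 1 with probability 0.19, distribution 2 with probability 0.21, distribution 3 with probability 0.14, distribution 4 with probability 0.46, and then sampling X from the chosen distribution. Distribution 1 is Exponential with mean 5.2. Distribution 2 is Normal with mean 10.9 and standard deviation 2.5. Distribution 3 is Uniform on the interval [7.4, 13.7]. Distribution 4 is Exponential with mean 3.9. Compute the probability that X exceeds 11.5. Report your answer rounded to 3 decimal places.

0.179

Conditional on each component, P(X > 11.5): 1: 0.109532; 2: 0.405165; 3: 0.349206; 4: 0.0524069.
By total probability, P(X > 11.5) = 0.19·0.109532 + 0.21·0.405165 + 0.14·0.349206 + 0.46·0.0524069 = 0.178892.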